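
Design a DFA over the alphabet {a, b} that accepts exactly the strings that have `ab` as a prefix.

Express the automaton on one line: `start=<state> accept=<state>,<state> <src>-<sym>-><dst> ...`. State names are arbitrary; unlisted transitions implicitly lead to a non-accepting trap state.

Check the first 2 symbols one by one: S0 through S1 record how many have matched `ab` so far; any wrong symbol goes to the dead state S3. After all 2 match we enter the accepting sink S2.
        a   b  
>  S0   S1  S3 
   S1   S3  S2 
 * S2   S2  S2 
   S3   S3  S3 
(> = start, * = accepting)

start=S0 accept=S2 S0-a->S1 S0-b->S3 S1-a->S3 S1-b->S2 S2-a->S2 S2-b->S2 S3-a->S3 S3-b->S3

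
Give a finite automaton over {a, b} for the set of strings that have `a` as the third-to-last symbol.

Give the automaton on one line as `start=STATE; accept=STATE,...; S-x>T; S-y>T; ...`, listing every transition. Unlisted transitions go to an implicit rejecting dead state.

Because acceptance depends on a position counted from the end, the machine has to buffer the most recent 3 symbols. Make each state the string of the last up-to-3 symbols read; on input `x` shift the window left and append `x`. Accept when the buffered window has length 3 and begins with `a`.
          a    b  
>  S0     S1   S2 
   S1     S3   S4 
   S2     S5   S6 
   S3     S7   S8 
   S4     S9  S10 
   S5    S11  S12 
   S6    S13  S14 
 * S7     S7   S8 
 * S8     S9  S10 
 * S9    S11  S12 
 * S10   S13  S14 
   S11    S7   S8 
   S12    S9  S10 
   S13   S11  S12 
   S14   S13  S14 
(> = start, * = accepting)

start=S0; accept=S7,S8,S9,S10; S0-a>S1; S0-b>S2; S1-a>S3; S1-b>S4; S2-a>S5; S2-b>S6; S3-a>S7; S3-b>S8; S4-a>S9; S4-b>S10; S5-a>S11; S5-b>S12; S6-a>S13; S6-b>S14; S7-a>S7; S7-b>S8; S8-a>S9; S8-b>S10; S9-a>S11; S9-b>S12; S10-a>S13; S10-b>S14; S11-a>S7; S11-b>S8; S12-a>S9; S12-b>S10; S13-a>S11; S13-b>S12; S14-a>S13; S14-b>S14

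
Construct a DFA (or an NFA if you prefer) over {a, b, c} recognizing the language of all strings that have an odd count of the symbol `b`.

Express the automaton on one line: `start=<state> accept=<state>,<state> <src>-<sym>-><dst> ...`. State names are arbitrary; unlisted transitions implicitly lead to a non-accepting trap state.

The only thing that matters is how many `b`s have appeared, reduced mod 2. Use one state per residue: S0 for 0, …, S1 for 1. Reading `b` moves to the next residue; anything else stays put. S1 is accepting.
A 2-state machine:
        a   b   c  
>  S0   S0  S1  S0 
 * S1   S1  S0  S1 
(> = start, * = accepting)

start=S0 accept=S1 S0-a->S0 S0-b->S1 S0-c->S0 S1-a->S1 S1-b->S0 S1-c->S1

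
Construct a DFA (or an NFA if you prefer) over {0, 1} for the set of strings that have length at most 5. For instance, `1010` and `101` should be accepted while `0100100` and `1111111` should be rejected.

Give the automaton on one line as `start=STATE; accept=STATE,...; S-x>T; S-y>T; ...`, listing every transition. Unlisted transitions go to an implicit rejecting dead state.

We only need to distinguish lengths 0, 1, …, 5, and '>5'. Chain q0 → q1 → q2 → q3 → q4 → q5 → q6 on every symbol, with q6 looping. Accepting states: {q0, q1, q2, q3, q4, q5}.
7 states suffice.
        0   1  
>* q0   q1  q1 
 * q1   q2  q2 
 * q2   q3  q3 
 * q3   q4  q4 
 * q4   q5  q5 
 * q5   q6  q6 
   q6   q6  q6 
(> = start, * = accepting)

start=q0; accept=q0,q1,q2,q3,q4,q5; q0-0>q1; q0-1>q1; q1-0>q2; q1-1>q2; q2-0>q3; q2-1>q3; q3-0>q4; q3-1>q4; q4-0>q5; q4-1>q5; q5-0>q6; q5-1>q6; q6-0>q6; q6-1>q6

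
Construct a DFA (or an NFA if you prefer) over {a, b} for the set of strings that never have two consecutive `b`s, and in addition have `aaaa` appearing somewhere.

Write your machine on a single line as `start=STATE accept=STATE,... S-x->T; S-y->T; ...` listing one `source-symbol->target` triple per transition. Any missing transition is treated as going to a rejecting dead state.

start=S0; accept=S7,S9; S0-a->S1; S0-b->S2; S1-a->S3; S1-b->S2; S2-a->S1; S2-b->S4; S3-a->S5; S3-b->S2; S4-a->S6; S4-b->S4; S5-a->S7; S5-b->S2; S6-a->S8; S6-b->S4; S7-a->S7; S7-b->S9; S8-a->S10; S8-b->S4; S9-a->S7; S9-b->S11; S10-a->S11; S10-b->S4; S11-a->S11; S11-b->S11

Handle the two conditions separately and then intersect. The first has 3 states tracking partial matches of the forbidden pattern `bb`; the second has 5 states tracking whether and how much of `aaaa` has been seen. A product state is a pair (one from each), accepting exactly when both do.
With 12 states:
          a    b  
>  S0     S1   S2 
   S1     S3   S2 
   S2     S1   S4 
   S3     S5   S2 
   S4     S6   S4 
   S5     S7   S2 
   S6     S8   S4 
 * S7     S7   S9 
   S8    S10   S4 
 * S9     S7  S11 
   S10   S11   S4 
   S11   S11  S11 
(> = start, * = accepting)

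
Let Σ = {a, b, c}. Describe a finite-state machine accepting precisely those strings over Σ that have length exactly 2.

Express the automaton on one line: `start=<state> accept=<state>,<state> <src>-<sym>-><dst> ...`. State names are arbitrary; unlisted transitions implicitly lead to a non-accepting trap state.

start=q0 accept=q2 q0-a->q1 q0-b->q1 q0-c->q1 q1-a->q2 q1-b->q2 q1-c->q2 q2-a->q3 q2-b->q3 q2-c->q3 q3-a->q3 q3-b->q3 q3-c->q3

We only need to distinguish lengths 0, 1, …, 2, and '>2'. Chain q0 → q1 → q2 → q3 on every symbol, with q3 looping. Accepting states: {q2}.
        a   b   c  
>  q0   q1  q1  q1 
   q1   q2  q2  q2 
 * q2   q3  q3  q3 
   q3   q3  q3  q3 
(> = start, * = accepting)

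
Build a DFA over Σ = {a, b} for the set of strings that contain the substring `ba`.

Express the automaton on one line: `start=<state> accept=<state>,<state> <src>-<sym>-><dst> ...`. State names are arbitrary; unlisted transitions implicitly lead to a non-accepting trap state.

start=s0 accept=s2 s0-a->s0 s0-b->s1 s1-a->s2 s1-b->s1 s2-a->s2 s2-b->s2

States s0..s1 record the length of the longest prefix of `ba` that matches the current input suffix. Reaching s2 means `ba` has been seen, and we stay there forever. Accept from s2.
3 states suffice.
        a   b  
>  s0   s0  s1 
   s1   s2  s1 
 * s2   s2  s2 
(> = start, * = accepting)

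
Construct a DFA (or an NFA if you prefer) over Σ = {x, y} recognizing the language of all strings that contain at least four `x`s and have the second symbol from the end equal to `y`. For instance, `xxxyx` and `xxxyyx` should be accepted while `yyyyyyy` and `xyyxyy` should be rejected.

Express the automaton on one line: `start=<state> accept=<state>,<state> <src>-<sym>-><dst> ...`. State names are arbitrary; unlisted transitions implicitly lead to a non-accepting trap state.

Run two small machines in parallel and take their product. The first has 6 states tracking the count of `x`s, saturating at 5; the second has 7 states tracking the last 2 symbols read. A product state is a pair (one from each), accepting exactly when both do.
With 23 states:
          x    y  
>  q0     q1   q2 
   q1     q3   q4 
   q2     q5   q6 
   q3     q7   q8 
   q4     q9  q10 
   q5     q3   q4 
   q6     q5   q6 
   q7    q11  q12 
   q8    q13  q14 
   q9     q7   q8 
   q10    q9  q10 
   q11   q15  q16 
   q12   q17  q18 
   q13   q11  q12 
   q14   q13  q14 
   q15   q15  q19 
   q16   q20  q21 
 * q17   q15  q16 
   q18   q17  q18 
   q19   q20  q22 
 * q20   q15  q19 
 * q21   q20  q21 
 * q22   q20  q22 
(> = start, * = accepting)

start=q0 accept=q17,q20,q21,q22 q0-x->q1 q0-y->q2 q1-x->q3 q1-y->q4 q2-x->q5 q2-y->q6 q3-x->q7 q3-y->q8 q4-x->q9 q4-y->q10 q5-x->q3 q5-y->q4 q6-x->q5 q6-y->q6 q7-x->q11 q7-y->q12 q8-x->q13 q8-y->q14 q9-x->q7 q9-y->q8 q10-x->q9 q10-y->q10 q11-x->q15 q11-y->q16 q12-x->q17 q12-y->q18 q13-x->q11 q13-y->q12 q14-x->q13 q14-y->q14 q15-x->q15 q15-y->q19 q16-x->q20 q16-y->q21 q17-x->q15 q17-y->q16 q18-x->q17 q18-y->q18 q19-x->q20 q19-y->q22 q20-x->q15 q20-y->q19 q21-x->q20 q21-y->q21 q22-x->q20 q22-y->q22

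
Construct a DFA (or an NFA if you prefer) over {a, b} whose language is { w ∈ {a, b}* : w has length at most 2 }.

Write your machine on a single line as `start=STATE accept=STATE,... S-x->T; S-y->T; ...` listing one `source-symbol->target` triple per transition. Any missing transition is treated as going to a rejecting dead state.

start=S0; accept=S0,S1,S2; S0-a->S1; S0-b->S1; S1-a->S2; S1-b->S2; S2-a->S3; S2-b->S3; S3-a->S3; S3-b->S3

We only need to distinguish lengths 0, 1, …, 2, and '>2'. Chain S0 → S1 → S2 → S3 on every symbol, with S3 looping. Accepting states: {S0, S1, S2}.
A 4-state machine:
        a   b  
>* S0   S1  S1 
 * S1   S2  S2 
 * S2   S3  S3 
   S3   S3  S3 
(> = start, * = accepting)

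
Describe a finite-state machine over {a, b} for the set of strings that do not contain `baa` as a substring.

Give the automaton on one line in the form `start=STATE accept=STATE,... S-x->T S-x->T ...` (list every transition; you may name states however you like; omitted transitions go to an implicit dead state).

This is the complement of 'contains `baa`'. Use the same substring-matching states — q0 through q3 holding how much of `baa` has just been matched — but flip the accepting set: everything except the trap q3 accepts.
4 states suffice.
        a   b  
>* q0   q0  q1 
 * q1   q2  q1 
 * q2   q3  q1 
   q3   q3  q3 
(> = start, * = accepting)

start=q0 accept=q0,q1,q2 q0-a->q0 q0-b->q1 q1-a->q2 q1-b->q1 q2-a->q3 q2-b->q1 q3-a->q3 q3-b->q3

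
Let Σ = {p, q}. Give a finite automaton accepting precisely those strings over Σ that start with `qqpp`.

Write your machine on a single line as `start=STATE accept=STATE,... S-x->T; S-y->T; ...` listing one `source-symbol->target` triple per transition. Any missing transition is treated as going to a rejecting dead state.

start=A; accept=E; A-p->F; A-q->B; B-p->F; B-q->C; C-p->D; C-q->F; D-p->E; D-q->F; E-p->E; E-q->E; F-p->F; F-q->F

Check the first 4 symbols one by one: A through D record how many have matched `qqpp` so far; any wrong symbol goes to the dead state F. After all 4 match we enter the accepting sink E.
6 states suffice.
       p  q 
>  A   F  B 
   B   F  C 
   C   D  F 
   D   E  F 
 * E   E  E 
   F   F  F 
(> = start, * = accepting)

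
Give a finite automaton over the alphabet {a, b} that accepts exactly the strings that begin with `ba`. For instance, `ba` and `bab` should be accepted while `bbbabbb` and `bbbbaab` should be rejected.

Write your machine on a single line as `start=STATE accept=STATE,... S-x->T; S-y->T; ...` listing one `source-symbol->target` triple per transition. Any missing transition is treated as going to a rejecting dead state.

start=q0; accept=q2; q0-a->q3; q0-b->q1; q1-a->q2; q1-b->q3; q2-a->q2; q2-b->q2; q3-a->q3; q3-b->q3

Walk along `ba` while the input agrees: from q0 take `b` to q1, and so on. Any deviation drops to the rejecting sink q3. Once q2 is reached the prefix is confirmed and every continuation is accepted.
With 4 states:
        a   b  
>  q0   q3  q1 
   q1   q2  q3 
 * q2   q2  q2 
   q3   q3  q3 
(> = start, * = accepting)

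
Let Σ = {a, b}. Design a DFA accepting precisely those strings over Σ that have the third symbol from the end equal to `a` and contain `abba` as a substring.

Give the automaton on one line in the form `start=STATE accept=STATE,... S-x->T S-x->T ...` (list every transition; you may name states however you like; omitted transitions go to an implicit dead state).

Run two small machines in parallel and take their product. One (15 states) tracks the last 3 symbols read; the other (5 states) tracks whether and how much of `abba` has been seen. Each combined state is a pair, one component from each; accept when both components accept. After merging equivalent states the machine shrinks.
          a    b  
>  S0     S1   S0 
   S1     S1   S2 
   S2     S1   S3 
   S3     S4   S0 
   S4     S5   S6 
   S5     S7   S8 
   S6     S9  S10 
 * S7     S7   S8 
 * S8     S9  S10 
 * S9     S5   S6 
 * S10    S4  S11 
   S11    S4  S11 
(> = start, * = accepting)

start=S0 accept=S7,S8,S9,S10 S0-a->S1 S0-b->S0 S1-a->S1 S1-b->S2 S2-a->S1 S2-b->S3 S3-a->S4 S3-b->S0 S4-a->S5 S4-b->S6 S5-a->S7 S5-b->S8 S6-a->S9 S6-b->S10 S7-a->S7 S7-b->S8 S8-a->S9 S8-b->S10 S9-a->S5 S9-b->S6 S10-a->S4 S10-b->S11 S11-a->S4 S11-b->S11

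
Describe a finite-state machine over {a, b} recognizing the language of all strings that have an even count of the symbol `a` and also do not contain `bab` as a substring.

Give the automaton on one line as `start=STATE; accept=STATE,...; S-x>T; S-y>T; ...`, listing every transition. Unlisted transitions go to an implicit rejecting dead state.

start=q0; accept=q0,q2,q5; q0-a>q1; q0-b>q2; q1-a>q0; q1-b>q3; q2-a>q4; q2-b>q2; q3-a>q5; q3-b>q3; q4-a>q0; q4-b>q6; q5-a>q1; q5-b>q7; q6-a>q7; q6-b>q6; q7-a>q6; q7-b>q7

Run two small machines in parallel and take their product. The first has 2 states tracking the count of `a`s modulo 2; the second has 4 states tracking partial matches of the forbidden pattern `bab`. A product state is a pair (one from each), accepting exactly when both do.
8 states suffice.
        a   b  
>* q0   q1  q2 
   q1   q0  q3 
 * q2   q4  q2 
   q3   q5  q3 
   q4   q0  q6 
 * q5   q1  q7 
   q6   q7  q6 
   q7   q6  q7 
(> = start, * = accepting)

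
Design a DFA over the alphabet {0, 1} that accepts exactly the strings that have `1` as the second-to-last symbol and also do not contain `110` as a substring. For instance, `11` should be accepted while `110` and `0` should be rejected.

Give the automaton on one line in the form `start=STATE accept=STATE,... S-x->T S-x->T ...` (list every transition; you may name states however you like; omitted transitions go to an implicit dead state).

start=s0 accept=s5,s6 s0-0->s1 s0-1->s2 s1-0->s3 s1-1->s4 s2-0->s5 s2-1->s6 s3-0->s3 s3-1->s4 s4-0->s5 s4-1->s6 s5-0->s3 s5-1->s4 s6-0->s7 s6-1->s6 s7-0->s8 s7-1->s9 s8-0->s8 s8-1->s9 s9-0->s7 s9-1->s10 s10-0->s7 s10-1->s10

Run two small machines in parallel and take their product. One (7 states) tracks the last 2 symbols read; the other (4 states) tracks partial matches of the forbidden pattern `110`. Each combined state is a pair, one component from each; accept when both components accept.
An 11-state machine:
          0    1  
>  s0     s1   s2 
   s1     s3   s4 
   s2     s5   s6 
   s3     s3   s4 
   s4     s5   s6 
 * s5     s3   s4 
 * s6     s7   s6 
   s7     s8   s9 
   s8     s8   s9 
   s9     s7  s10 
   s10    s7  s10 
(> = start, * = accepting)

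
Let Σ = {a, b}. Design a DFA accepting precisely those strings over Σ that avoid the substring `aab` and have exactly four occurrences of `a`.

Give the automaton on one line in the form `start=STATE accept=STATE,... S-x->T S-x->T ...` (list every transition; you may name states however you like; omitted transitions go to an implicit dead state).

Run two small machines in parallel and take their product. The first has 4 states tracking partial matches of the forbidden pattern `aab`; the second has 6 states tracking the count of `a`s, saturating at 5. A product state is a pair (one from each), accepting exactly when both do. After merging equivalent states the machine shrinks.
A 12-state machine:
          a    b  
>  q0     q1   q0 
   q1     q2   q3 
   q2     q4   q5 
   q3     q6   q3 
   q4     q7   q5 
   q5     q5   q5 
   q6     q4   q8 
 * q7     q5   q5 
   q8     q9   q8 
   q9     q7  q10 
   q10   q11  q10 
 * q11    q5  q11 
(> = start, * = accepting)

start=q0 accept=q7,q11 q0-a->q1 q0-b->q0 q1-a->q2 q1-b->q3 q2-a->q4 q2-b->q5 q3-a->q6 q3-b->q3 q4-a->q7 q4-b->q5 q5-a->q5 q5-b->q5 q6-a->q4 q6-b->q8 q7-a->q5 q7-b->q5 q8-a->q9 q8-b->q8 q9-a->q7 q9-b->q10 q10-a->q11 q10-b->q10 q11-a->q5 q11-b->q11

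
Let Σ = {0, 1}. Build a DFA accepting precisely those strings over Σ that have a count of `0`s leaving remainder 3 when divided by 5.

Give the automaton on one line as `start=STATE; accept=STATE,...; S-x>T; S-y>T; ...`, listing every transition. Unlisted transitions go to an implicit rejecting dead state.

start=A; accept=D; A-0>B; A-1>A; B-0>C; B-1>B; C-0>D; C-1>C; D-0>E; D-1>D; E-0>A; E-1>E

Keep the running count of `0`s modulo 5: each `0` advances along the cycle A → B → C → D → E → A while other symbols loop. Accept at D.
With 5 states:
       0  1 
>  A   B  A 
   B   C  B 
   C   D  C 
 * D   E  D 
   E   A  E 
(> = start, * = accepting)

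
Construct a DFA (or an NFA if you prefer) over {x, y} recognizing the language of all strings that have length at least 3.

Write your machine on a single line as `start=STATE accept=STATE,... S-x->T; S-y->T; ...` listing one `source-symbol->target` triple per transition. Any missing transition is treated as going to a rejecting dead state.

Count input length up to 4: every symbol moves from A toward E, which means 'more than 3' and absorbs. Accept from {D, E}.
A 5-state machine:
       x  y 
>  A   B  B 
   B   C  C 
   C   D  D 
 * D   E  E 
 * E   E  E 
(> = start, * = accepting)

start=A; accept=D,E; A-x->B; A-y->B; B-x->C; B-y->C; C-x->D; C-y->D; D-x->E; D-y->E; E-x->E; E-y->E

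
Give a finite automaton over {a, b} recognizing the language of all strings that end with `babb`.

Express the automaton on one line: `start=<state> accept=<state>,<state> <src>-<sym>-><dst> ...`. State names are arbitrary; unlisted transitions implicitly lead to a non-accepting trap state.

start=S0 accept=S4 S0-a->S0 S0-b->S1 S1-a->S2 S1-b->S1 S2-a->S0 S2-b->S3 S3-a->S2 S3-b->S4 S4-a->S2 S4-b->S1

Let each state record the length of the longest suffix of the input read so far that is also a prefix of `babb`. S1 means the last symbol is `b`; S2 means the last 2 symbols are `ba`; S3 means the last 3 symbols are `bab`; S4 means the last 4 symbols are `babb`. Accept only at S4, where the string currently ends in `babb`.
With 5 states:
        a   b  
>  S0   S0  S1 
   S1   S2  S1 
   S2   S0  S3 
   S3   S2  S4 
 * S4   S2  S1 
(> = start, * = accepting)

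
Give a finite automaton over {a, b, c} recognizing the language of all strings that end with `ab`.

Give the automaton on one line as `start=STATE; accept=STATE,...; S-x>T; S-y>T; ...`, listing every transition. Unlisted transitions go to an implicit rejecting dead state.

start=q0; accept=q2; q0-a>q1; q0-b>q0; q0-c>q0; q1-a>q1; q1-b>q2; q1-c>q0; q2-a>q1; q2-b>q0; q2-c>q0

Remember how much of `ab` the current input suffix matches. State q0 means no match yet; q1 means the last symbol is `a`; q2 means the last 2 symbols are `ab`. Only q2 accepts. On a mismatch, fall back to the longest proper suffix that is still a prefix of `ab`.
3 states suffice.
        a   b   c  
>  q0   q1  q0  q0 
   q1   q1  q2  q0 
 * q2   q1  q0  q0 
(> = start, * = accepting)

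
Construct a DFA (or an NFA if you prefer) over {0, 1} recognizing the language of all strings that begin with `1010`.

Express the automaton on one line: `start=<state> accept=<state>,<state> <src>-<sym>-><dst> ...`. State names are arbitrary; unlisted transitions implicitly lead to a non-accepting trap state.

start=s0 accept=s4 s0-0->s5 s0-1->s1 s1-0->s2 s1-1->s5 s2-0->s5 s2-1->s3 s3-0->s4 s3-1->s5 s4-0->s4 s4-1->s4 s5-0->s5 s5-1->s5

Check the first 4 symbols one by one: s0 through s3 record how many have matched `1010` so far; any wrong symbol goes to the dead state s5. After all 4 match we enter the accepting sink s4.
6 states suffice.
        0   1  
>  s0   s5  s1 
   s1   s2  s5 
   s2   s5  s3 
   s3   s4  s5 
 * s4   s4  s4 
   s5   s5  s5 
(> = start, * = accepting)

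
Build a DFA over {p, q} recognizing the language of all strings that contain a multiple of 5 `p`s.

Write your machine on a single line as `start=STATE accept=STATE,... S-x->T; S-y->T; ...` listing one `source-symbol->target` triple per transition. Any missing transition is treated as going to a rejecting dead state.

Keep the running count of `p`s modulo 5: each `p` advances along the cycle S0 → S1 → S2 → S3 → S4 → S0 while other symbols loop. Accept at S0.
A 5-state machine:
        p   q  
>* S0   S1  S0 
   S1   S2  S1 
   S2   S3  S2 
   S3   S4  S3 
   S4   S0  S4 
(> = start, * = accepting)

start=S0; accept=S0; S0-p->S1; S0-q->S0; S1-p->S2; S1-q->S1; S2-p->S3; S2-q->S2; S3-p->S4; S3-q->S3; S4-p->S0; S4-q->S4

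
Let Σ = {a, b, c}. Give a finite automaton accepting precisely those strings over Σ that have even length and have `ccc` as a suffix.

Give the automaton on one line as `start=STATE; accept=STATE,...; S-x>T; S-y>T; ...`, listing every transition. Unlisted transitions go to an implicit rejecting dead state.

Build one automaton per condition and run them in lockstep. One (2 states) tracks the input length modulo 2; the other (4 states) tracks how much of the suffix `ccc` has currently been matched. Each combined state is a pair, one component from each; accept when both components accept. Minimizing collapses redundant product states.
With 5 states:
        a   b   c  
>  s0   s1  s1  s1 
   s1   s0  s0  s2 
   s2   s1  s1  s3 
   s3   s0  s0  s4 
 * s4   s1  s1  s3 
(> = start, * = accepting)

start=s0; accept=s4; s0-a>s1; s0-b>s1; s0-c>s1; s1-a>s0; s1-b>s0; s1-c>s2; s2-a>s1; s2-b>s1; s2-c>s3; s3-a>s0; s3-b>s0; s3-c>s4; s4-a>s1; s4-b>s1; s4-c>s3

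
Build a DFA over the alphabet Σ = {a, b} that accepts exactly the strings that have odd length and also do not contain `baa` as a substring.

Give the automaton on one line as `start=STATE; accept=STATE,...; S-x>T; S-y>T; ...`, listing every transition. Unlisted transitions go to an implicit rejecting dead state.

Build one automaton per condition and run them in lockstep. One (2 states) tracks the input length modulo 2; the other (4 states) tracks partial matches of the forbidden pattern `baa`. Each combined state is a pair, one component from each; accept when both components accept.
        a   b  
>  q0   q1  q2 
 * q1   q0  q3 
 * q2   q4  q3 
   q3   q5  q2 
   q4   q6  q2 
 * q5   q7  q3 
   q6   q7  q7 
   q7   q6  q6 
(> = start, * = accepting)

start=q0; accept=q1,q2,q5; q0-a>q1; q0-b>q2; q1-a>q0; q1-b>q3; q2-a>q4; q2-b>q3; q3-a>q5; q3-b>q2; q4-a>q6; q4-b>q2; q5-a>q7; q5-b>q3; q6-a>q7; q6-b>q7; q7-a>q6; q7-b>q6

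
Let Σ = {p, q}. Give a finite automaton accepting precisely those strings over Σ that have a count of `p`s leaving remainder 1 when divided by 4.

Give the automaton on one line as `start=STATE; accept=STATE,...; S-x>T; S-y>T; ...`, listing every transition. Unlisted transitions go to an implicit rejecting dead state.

Keep the running count of `p`s modulo 4: each `p` advances along the cycle A → B → C → D → A while other symbols loop. Accept at B.
With 4 states:
       p  q 
>  A   B  A 
 * B   C  B 
   C   D  C 
   D   A  D 
(> = start, * = accepting)

start=A; accept=B; A-p>B; A-q>A; B-p>C; B-q>B; C-p>D; C-q>C; D-p>A; D-q>D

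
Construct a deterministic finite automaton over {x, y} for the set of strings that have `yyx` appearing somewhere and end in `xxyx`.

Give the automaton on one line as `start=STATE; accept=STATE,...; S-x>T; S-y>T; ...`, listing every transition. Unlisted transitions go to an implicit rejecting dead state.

start=S0; accept=S6; S0-x>S0; S0-y>S1; S1-x>S0; S1-y>S2; S2-x>S3; S2-y>S2; S3-x>S4; S3-y>S2; S4-x>S4; S4-y>S5; S5-x>S6; S5-y>S2; S6-x>S4; S6-y>S2

Build one automaton per condition and run them in lockstep. The first has 4 states tracking whether and how much of `yyx` has been seen; the second has 5 states tracking how much of the suffix `xxyx` has currently been matched. A product state is a pair (one from each), accepting exactly when both do. Minimizing collapses redundant product states.
A 7-state machine:
        x   y  
>  S0   S0  S1 
   S1   S0  S2 
   S2   S3  S2 
   S3   S4  S2 
   S4   S4  S5 
   S5   S6  S2 
 * S6   S4  S2 
(> = start, * = accepting)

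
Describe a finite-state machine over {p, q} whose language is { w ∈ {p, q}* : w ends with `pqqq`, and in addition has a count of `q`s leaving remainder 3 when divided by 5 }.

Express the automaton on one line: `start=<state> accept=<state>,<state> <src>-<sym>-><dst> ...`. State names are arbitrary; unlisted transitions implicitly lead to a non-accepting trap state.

start=S0 accept=S7 S0-p->S1 S0-q->S2 S1-p->S1 S1-q->S3 S2-p->S2 S2-q->S4 S3-p->S2 S3-q->S5 S4-p->S4 S4-q->S6 S5-p->S4 S5-q->S7 S6-p->S6 S6-q->S8 S7-p->S6 S7-q->S8 S8-p->S8 S8-q->S0

Run two small machines in parallel and take their product. One (5 states) tracks how much of the suffix `pqqq` has currently been matched; the other (5 states) tracks the count of `q`s modulo 5. Each combined state is a pair, one component from each; accept when both components accept. After merging equivalent states the machine shrinks.
With 9 states:
        p   q  
>  S0   S1  S2 
   S1   S1  S3 
   S2   S2  S4 
   S3   S2  S5 
   S4   S4  S6 
   S5   S4  S7 
   S6   S6  S8 
 * S7   S6  S8 
   S8   S8  S0 
(> = start, * = accepting)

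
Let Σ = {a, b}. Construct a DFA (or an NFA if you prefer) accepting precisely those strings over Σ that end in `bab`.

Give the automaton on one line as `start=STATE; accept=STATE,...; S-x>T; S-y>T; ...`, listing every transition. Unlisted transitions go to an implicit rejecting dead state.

Remember how much of `bab` the current input suffix matches. State S0 means no match yet; S1 means the last symbol is `b`; S2 means the last 2 symbols are `ba`; S3 means the last 3 symbols are `bab`. Only S3 accepts. On a mismatch, fall back to the longest proper suffix that is still a prefix of `bab`.
        a   b  
>  S0   S0  S1 
   S1   S2  S1 
   S2   S0  S3 
 * S3   S2  S1 
(> = start, * = accepting)

start=S0; accept=S3; S0-a>S0; S0-b>S1; S1-a>S2; S1-b>S1; S2-a>S0; S2-b>S3; S3-a>S2; S3-b>S1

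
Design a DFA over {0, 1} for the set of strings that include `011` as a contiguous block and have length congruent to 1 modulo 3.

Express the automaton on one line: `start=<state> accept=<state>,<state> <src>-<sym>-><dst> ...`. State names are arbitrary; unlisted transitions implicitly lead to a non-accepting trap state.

Build one automaton per condition and run them in lockstep. The first has 4 states tracking whether and how much of `011` has been seen; the second has 3 states tracking the input length modulo 3. A product state is a pair (one from each), accepting exactly when both do.
With 12 states:
          0    1  
>  s0     s1   s2 
   s1     s3   s4 
   s2     s3   s5 
   s3     s6   s7 
   s4     s6   s8 
   s5     s6   s0 
   s6     s1   s9 
   s7     s1  s10 
   s8    s10  s10 
   s9     s3  s11 
 * s10   s11  s11 
   s11    s8   s8 
(> = start, * = accepting)

start=s0 accept=s10 s0-0->s1 s0-1->s2 s1-0->s3 s1-1->s4 s2-0->s3 s2-1->s5 s3-0->s6 s3-1->s7 s4-0->s6 s4-1->s8 s5-0->s6 s5-1->s0 s6-0->s1 s6-1->s9 s7-0->s1 s7-1->s10 s8-0->s10 s8-1->s10 s9-0->s3 s9-1->s11 s10-0->s11 s10-1->s11 s11-0->s8 s11-1->s8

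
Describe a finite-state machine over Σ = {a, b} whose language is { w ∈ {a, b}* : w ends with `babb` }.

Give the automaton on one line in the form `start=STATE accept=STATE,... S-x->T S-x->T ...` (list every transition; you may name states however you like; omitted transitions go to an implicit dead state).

start=s0 accept=s4 s0-a->s0 s0-b->s1 s1-a->s2 s1-b->s1 s2-a->s0 s2-b->s3 s3-a->s2 s3-b->s4 s4-a->s2 s4-b->s1

Remember how much of `babb` the current input suffix matches. State s0 means no match yet; s1 means the last symbol is `b`; s2 means the last 2 symbols are `ba`; s3 means the last 3 symbols are `bab`; s4 means the last 4 symbols are `babb`. Only s4 accepts. On a mismatch, fall back to the longest proper suffix that is still a prefix of `babb`.
5 states suffice.
        a   b  
>  s0   s0  s1 
   s1   s2  s1 
   s2   s0  s3 
   s3   s2  s4 
 * s4   s2  s1 
(> = start, * = accepting)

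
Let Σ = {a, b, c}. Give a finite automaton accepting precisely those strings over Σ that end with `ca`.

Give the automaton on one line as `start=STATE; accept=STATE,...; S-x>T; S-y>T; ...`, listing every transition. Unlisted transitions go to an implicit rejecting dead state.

start=s0; accept=s2; s0-a>s0; s0-b>s0; s0-c>s1; s1-a>s2; s1-b>s0; s1-c>s1; s2-a>s0; s2-b>s0; s2-c>s1

Let each state record the length of the longest suffix of the input read so far that is also a prefix of `ca`. s1 means the last symbol is `c`; s2 means the last 2 symbols are `ca`. Accept only at s2, where the string currently ends in `ca`.
A 3-state machine:
        a   b   c  
>  s0   s0  s0  s1 
   s1   s2  s0  s1 
 * s2   s0  s0  s1 
(> = start, * = accepting)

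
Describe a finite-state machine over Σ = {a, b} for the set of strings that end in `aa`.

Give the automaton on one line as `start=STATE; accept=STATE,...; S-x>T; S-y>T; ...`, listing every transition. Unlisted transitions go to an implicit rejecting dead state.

start=q0; accept=q2; q0-a>q1; q0-b>q0; q1-a>q2; q1-b>q0; q2-a>q2; q2-b>q0

Let each state record the length of the longest suffix of the input read so far that is also a prefix of `aa`. q1 means the last symbol is `a`; q2 means the last 2 symbols are `aa`. Accept only at q2, where the string currently ends in `aa`.
3 states suffice.
        a   b  
>  q0   q1  q0 
   q1   q2  q0 
 * q2   q2  q0 
(> = start, * = accepting)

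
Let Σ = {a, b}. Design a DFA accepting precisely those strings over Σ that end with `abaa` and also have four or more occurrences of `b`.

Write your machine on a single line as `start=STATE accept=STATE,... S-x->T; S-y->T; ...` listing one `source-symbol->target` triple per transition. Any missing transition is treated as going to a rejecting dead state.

Handle the two conditions separately and then intersect. The first has 5 states tracking how much of the suffix `abaa` has currently been matched; the second has 6 states tracking the count of `b`s, saturating at 5. A product state is a pair (one from each), accepting exactly when both do. After merging equivalent states the machine shrinks.
8 states suffice.
        a   b  
>  s0   s0  s1 
   s1   s1  s2 
   s2   s2  s3 
   s3   s4  s3 
   s4   s4  s5 
   s5   s6  s3 
   s6   s7  s5 
 * s7   s4  s5 
(> = start, * = accepting)

start=s0; accept=s7; s0-a->s0; s0-b->s1; s1-a->s1; s1-b->s2; s2-a->s2; s2-b->s3; s3-a->s4; s3-b->s3; s4-a->s4; s4-b->s5; s5-a->s6; s5-b->s3; s6-a->s7; s6-b->s5; s7-a->s4; s7-b->s5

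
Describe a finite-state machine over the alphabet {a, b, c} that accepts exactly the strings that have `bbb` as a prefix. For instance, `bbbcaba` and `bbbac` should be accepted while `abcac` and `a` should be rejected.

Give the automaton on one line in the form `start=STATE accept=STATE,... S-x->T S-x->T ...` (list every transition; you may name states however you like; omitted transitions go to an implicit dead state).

start=s0 accept=s3 s0-a->s4 s0-b->s1 s0-c->s4 s1-a->s4 s1-b->s2 s1-c->s4 s2-a->s4 s2-b->s3 s2-c->s4 s3-a->s3 s3-b->s3 s3-c->s3 s4-a->s4 s4-b->s4 s4-c->s4

Check the first 3 symbols one by one: s0 through s2 record how many have matched `bbb` so far; any wrong symbol goes to the dead state s4. After all 3 match we enter the accepting sink s3.
        a   b   c  
>  s0   s4  s1  s4 
   s1   s4  s2  s4 
   s2   s4  s3  s4 
 * s3   s3  s3  s3 
   s4   s4  s4  s4 
(> = start, * = accepting)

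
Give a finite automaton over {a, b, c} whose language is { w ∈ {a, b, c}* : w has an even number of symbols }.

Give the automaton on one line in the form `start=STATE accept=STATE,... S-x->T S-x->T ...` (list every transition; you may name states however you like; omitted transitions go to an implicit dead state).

Only the length mod 2 matters, so use a 2-cycle: from any state, every input symbol moves to the next state, wrapping S1 back to S0. Mark S0 accepting.
2 states suffice.
        a   b   c  
>* S0   S1  S1  S1 
   S1   S0  S0  S0 
(> = start, * = accepting)

start=S0 accept=S0 S0-a->S1 S0-b->S1 S0-c->S1 S1-a->S0 S1-b->S0 S1-c->S0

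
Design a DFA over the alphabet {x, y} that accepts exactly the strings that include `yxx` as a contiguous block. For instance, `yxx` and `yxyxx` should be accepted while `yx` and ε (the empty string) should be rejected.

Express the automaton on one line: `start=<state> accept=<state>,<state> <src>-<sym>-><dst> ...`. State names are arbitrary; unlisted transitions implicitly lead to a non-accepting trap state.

start=A accept=D A-x->A A-y->B B-x->C B-y->B C-x->D C-y->B D-x->D D-y->D

Track how much of `yxx` has been matched so far: state A is no progress, D is the absorbing accept state reached once `yxx` has occurred. Intermediate states record partial matches; on a mismatch, fall back to the longest reusable overlap.
       x  y 
>  A   A  B 
   B   C  B 
   C   D  B 
 * D   D  D 
(> = start, * = accepting)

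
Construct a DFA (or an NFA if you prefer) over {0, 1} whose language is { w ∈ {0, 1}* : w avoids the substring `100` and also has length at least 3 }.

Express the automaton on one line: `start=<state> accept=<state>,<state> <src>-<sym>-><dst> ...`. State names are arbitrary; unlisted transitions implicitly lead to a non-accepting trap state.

start=q0 accept=q6,q7,q8,q10,q11,q12 q0-0->q1 q0-1->q2 q1-0->q3 q1-1->q4 q2-0->q5 q2-1->q4 q3-0->q6 q3-1->q7 q4-0->q8 q4-1->q7 q5-0->q9 q5-1->q7 q6-0->q10 q6-1->q11 q7-0->q12 q7-1->q11 q8-0->q13 q8-1->q11 q9-0->q13 q9-1->q13 q10-0->q10 q10-1->q11 q11-0->q12 q11-1->q11 q12-0->q13 q12-1->q11 q13-0->q13 q13-1->q13

Build one automaton per condition and run them in lockstep. The first has 4 states tracking partial matches of the forbidden pattern `100`; the second has 5 states tracking the input length, saturating at 4. A product state is a pair (one from each), accepting exactly when both do.
With 14 states:
          0    1  
>  q0     q1   q2 
   q1     q3   q4 
   q2     q5   q4 
   q3     q6   q7 
   q4     q8   q7 
   q5     q9   q7 
 * q6    q10  q11 
 * q7    q12  q11 
 * q8    q13  q11 
   q9    q13  q13 
 * q10   q10  q11 
 * q11   q12  q11 
 * q12   q13  q11 
   q13   q13  q13 
(> = start, * = accepting)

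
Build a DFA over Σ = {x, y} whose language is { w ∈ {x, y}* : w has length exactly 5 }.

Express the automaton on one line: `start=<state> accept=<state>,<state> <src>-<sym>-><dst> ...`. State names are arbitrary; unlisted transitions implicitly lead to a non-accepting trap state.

start=q0 accept=q5 q0-x->q1 q0-y->q1 q1-x->q2 q1-y->q2 q2-x->q3 q2-y->q3 q3-x->q4 q3-y->q4 q4-x->q5 q4-y->q5 q5-x->q6 q5-y->q6 q6-x->q6 q6-y->q6

Count input length up to 6: every symbol moves from q0 toward q6, which means 'more than 5' and absorbs. Accept from {q5}.
With 7 states:
        x   y  
>  q0   q1  q1 
   q1   q2  q2 
   q2   q3  q3 
   q3   q4  q4 
   q4   q5  q5 
 * q5   q6  q6 
   q6   q6  q6 
(> = start, * = accepting)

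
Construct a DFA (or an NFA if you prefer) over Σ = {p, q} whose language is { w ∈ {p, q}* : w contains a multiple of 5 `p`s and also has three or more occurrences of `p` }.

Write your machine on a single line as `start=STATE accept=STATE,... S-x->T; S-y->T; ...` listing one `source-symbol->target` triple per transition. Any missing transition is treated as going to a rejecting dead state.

Handle the two conditions separately and then intersect. The first has 5 states tracking the count of `p`s modulo 5; the second has 5 states tracking the count of `p`s, saturating at 4. A product state is a pair (one from each), accepting exactly when both do.
9 states suffice.
        p   q  
>  s0   s1  s0 
   s1   s2  s1 
   s2   s3  s2 
   s3   s4  s3 
   s4   s5  s4 
 * s5   s6  s5 
   s6   s7  s6 
   s7   s8  s7 
   s8   s4  s8 
(> = start, * = accepting)

start=s0; accept=s5; s0-p->s1; s0-q->s0; s1-p->s2; s1-q->s1; s2-p->s3; s2-q->s2; s3-p->s4; s3-q->s3; s4-p->s5; s4-q->s4; s5-p->s6; s5-q->s5; s6-p->s7; s6-q->s6; s7-p->s8; s7-q->s7; s8-p->s4; s8-q->s8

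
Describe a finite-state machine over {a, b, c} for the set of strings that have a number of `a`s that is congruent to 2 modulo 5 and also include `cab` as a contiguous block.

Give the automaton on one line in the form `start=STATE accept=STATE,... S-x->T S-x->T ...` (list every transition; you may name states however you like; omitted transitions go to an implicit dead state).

start=q0 accept=q13 q0-a->q1 q0-b->q0 q0-c->q2 q1-a->q3 q1-b->q1 q1-c->q4 q2-a->q5 q2-b->q0 q2-c->q2 q3-a->q6 q3-b->q3 q3-c->q7 q4-a->q8 q4-b->q1 q4-c->q4 q5-a->q3 q5-b->q9 q5-c->q4 q6-a->q10 q6-b->q6 q6-c->q11 q7-a->q12 q7-b->q3 q7-c->q7 q8-a->q6 q8-b->q13 q8-c->q7 q9-a->q13 q9-b->q9 q9-c->q9 q10-a->q0 q10-b->q10 q10-c->q14 q11-a->q15 q11-b->q6 q11-c->q11 q12-a->q10 q12-b->q16 q12-c->q11 q13-a->q16 q13-b->q13 q13-c->q13 q14-a->q17 q14-b->q10 q14-c->q14 q15-a->q0 q15-b->q18 q15-c->q14 q16-a->q18 q16-b->q16 q16-c->q16 q17-a->q1 q17-b->q19 q17-c->q2 q18-a->q19 q18-b->q18 q18-c->q18 q19-a->q9 q19-b->q19 q19-c->q19

Handle the two conditions separately and then intersect. The first has 5 states tracking the count of `a`s modulo 5; the second has 4 states tracking whether and how much of `cab` has been seen. A product state is a pair (one from each), accepting exactly when both do.
20 states suffice.
          a    b    c  
>  q0     q1   q0   q2 
   q1     q3   q1   q4 
   q2     q5   q0   q2 
   q3     q6   q3   q7 
   q4     q8   q1   q4 
   q5     q3   q9   q4 
   q6    q10   q6  q11 
   q7    q12   q3   q7 
   q8     q6  q13   q7 
   q9    q13   q9   q9 
   q10    q0  q10  q14 
   q11   q15   q6  q11 
   q12   q10  q16  q11 
 * q13   q16  q13  q13 
   q14   q17  q10  q14 
   q15    q0  q18  q14 
   q16   q18  q16  q16 
   q17    q1  q19   q2 
   q18   q19  q18  q18 
   q19    q9  q19  q19 
(> = start, * = accepting)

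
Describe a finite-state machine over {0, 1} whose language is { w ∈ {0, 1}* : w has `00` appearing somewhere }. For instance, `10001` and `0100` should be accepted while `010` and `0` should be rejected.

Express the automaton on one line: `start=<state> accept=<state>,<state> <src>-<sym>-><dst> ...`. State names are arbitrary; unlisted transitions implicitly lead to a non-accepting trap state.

Track how much of `00` has been matched so far: state A is no progress, C is the absorbing accept state reached once `00` has occurred. Intermediate states record partial matches; on a mismatch, fall back to the longest reusable overlap.
With 3 states:
       0  1 
>  A   B  A 
   B   C  A 
 * C   C  C 
(> = start, * = accepting)

start=A accept=C A-0->B A-1->A B-0->C B-1->A C-0->C C-1->C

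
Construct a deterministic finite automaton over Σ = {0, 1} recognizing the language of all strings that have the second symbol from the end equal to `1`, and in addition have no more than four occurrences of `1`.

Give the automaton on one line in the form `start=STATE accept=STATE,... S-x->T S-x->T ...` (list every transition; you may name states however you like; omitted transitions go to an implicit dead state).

Handle the two conditions separately and then intersect. The first has 7 states tracking the last 2 symbols read; the second has 6 states tracking the count of `1`s, saturating at 5. A product state is a pair (one from each), accepting exactly when both do. Minimizing collapses redundant product states.
16 states suffice.
       0  1 
>  A   A  B 
   B   C  D 
 * C   E  F 
 * D   G  H 
   E   E  F 
   F   G  H 
 * G   I  J 
 * H   K  L 
   I   I  J 
   J   K  L 
 * K   M  N 
 * L   O  P 
   M   M  N 
   N   O  P 
 * O   P  P 
   P   P  P 
(> = start, * = accepting)

start=A accept=C,D,G,H,K,L,O A-0->A A-1->B B-0->C B-1->D C-0->E C-1->F D-0->G D-1->H E-0->E E-1->F F-0->G F-1->H G-0->I G-1->J H-0->K H-1->L I-0->I I-1->J J-0->K J-1->L K-0->M K-1->N L-0->O L-1->P M-0->M M-1->N N-0->O N-1->P O-0->P O-1->P P-0->P P-1->P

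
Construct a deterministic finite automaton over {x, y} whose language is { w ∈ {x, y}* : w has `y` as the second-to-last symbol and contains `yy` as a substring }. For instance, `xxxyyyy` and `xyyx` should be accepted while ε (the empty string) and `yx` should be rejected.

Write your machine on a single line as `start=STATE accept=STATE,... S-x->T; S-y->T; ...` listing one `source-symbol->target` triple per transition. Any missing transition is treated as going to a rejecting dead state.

start=S0; accept=S2,S3; S0-x->S0; S0-y->S1; S1-x->S0; S1-y->S2; S2-x->S3; S2-y->S2; S3-x->S4; S3-y->S5; S4-x->S4; S4-y->S5; S5-x->S3; S5-y->S2

Handle the two conditions separately and then intersect. The first has 7 states tracking the last 2 symbols read; the second has 3 states tracking whether and how much of `yy` has been seen. A product state is a pair (one from each), accepting exactly when both do. After merging equivalent states the machine shrinks.
A 6-state machine:
        x   y  
>  S0   S0  S1 
   S1   S0  S2 
 * S2   S3  S2 
 * S3   S4  S5 
   S4   S4  S5 
   S5   S3  S2 
(> = start, * = accepting)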